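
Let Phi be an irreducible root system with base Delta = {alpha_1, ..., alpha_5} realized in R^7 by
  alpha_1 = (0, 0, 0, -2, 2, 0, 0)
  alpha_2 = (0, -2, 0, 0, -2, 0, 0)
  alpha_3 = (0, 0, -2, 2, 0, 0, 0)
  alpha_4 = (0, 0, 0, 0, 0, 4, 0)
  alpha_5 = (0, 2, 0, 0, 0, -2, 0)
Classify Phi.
Compute the Cartan integers a_ij = 2(alpha_i, alpha_j)/(alpha_j, alpha_j); the resulting 5x5 Cartan matrix is
[[2, -1, -1, 0, 0], [-1, 2, 0, 0, -1], [-1, 0, 2, 0, 0], [0, 0, 0, 2, -2], [0, -1, 0, -1, 2]].
The roots have two lengths (squared-length ratio 2:1); the short ones are alpha_{1,2,3,5}. The associated Dynkin diagram is a chain of 5 nodes with a double edge at one end; the terminal node there is the unique long simple root (C_5), so the type is C_5 (the algebra sp(10)).

type C_5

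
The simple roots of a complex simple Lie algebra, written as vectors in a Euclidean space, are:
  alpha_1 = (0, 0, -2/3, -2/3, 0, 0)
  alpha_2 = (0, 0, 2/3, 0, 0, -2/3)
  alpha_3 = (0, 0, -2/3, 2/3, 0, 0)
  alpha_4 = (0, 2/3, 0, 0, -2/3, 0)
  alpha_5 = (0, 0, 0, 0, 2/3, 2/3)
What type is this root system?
D5

Compute the Cartan integers a_ij = 2(alpha_i, alpha_j)/(alpha_j, alpha_j); the resulting 5x5 Cartan matrix is
[[2, -1, 0, 0, 0], [-1, 2, -1, 0, -1], [0, -1, 2, 0, 0], [0, 0, 0, 2, -1], [0, -1, 0, -1, 2]].
All simple roots have the same length, so the diagram is simply laced. The associated Dynkin diagram is a chain of 3 nodes with a fork of two nodes at one end (D_5), so the type is D_5 (the algebra so(10)).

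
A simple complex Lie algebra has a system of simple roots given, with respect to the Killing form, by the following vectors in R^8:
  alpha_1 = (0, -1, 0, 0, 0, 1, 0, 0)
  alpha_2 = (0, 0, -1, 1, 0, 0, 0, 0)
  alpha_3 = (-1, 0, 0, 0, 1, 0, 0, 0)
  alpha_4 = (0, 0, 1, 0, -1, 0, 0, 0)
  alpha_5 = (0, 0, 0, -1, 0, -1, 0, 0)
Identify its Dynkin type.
A_5

Compute the Cartan integers a_ij = 2(alpha_i, alpha_j)/(alpha_j, alpha_j); the resulting 5x5 Cartan matrix is
[[2, 0, 0, 0, -1], [0, 2, 0, -1, -1], [0, 0, 2, -1, 0], [0, -1, -1, 2, 0], [-1, -1, 0, 0, 2]].
All simple roots have the same length, so the diagram is simply laced. The associated Dynkin diagram is a chain of 5 nodes with single edges (A_5), so the type is A_5 (the algebra sl(6)).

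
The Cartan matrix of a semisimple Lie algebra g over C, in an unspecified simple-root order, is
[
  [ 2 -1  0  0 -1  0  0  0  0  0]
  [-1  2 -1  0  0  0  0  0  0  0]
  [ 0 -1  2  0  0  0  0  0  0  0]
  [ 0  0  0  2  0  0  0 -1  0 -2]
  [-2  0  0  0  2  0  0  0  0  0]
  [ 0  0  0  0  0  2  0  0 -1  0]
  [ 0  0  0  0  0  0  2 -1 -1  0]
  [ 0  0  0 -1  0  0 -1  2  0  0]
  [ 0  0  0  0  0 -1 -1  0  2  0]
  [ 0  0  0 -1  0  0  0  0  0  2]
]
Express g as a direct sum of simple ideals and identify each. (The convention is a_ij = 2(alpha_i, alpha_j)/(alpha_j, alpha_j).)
The diagram associated to this matrix has two connected components: the simple roots {alpha_4, alpha_6, alpha_7, alpha_8, alpha_9, alpha_10} form a chain of 6 nodes with a double edge at one end; the terminal node there is the unique short simple root (B_6), and {alpha_1, alpha_2, alpha_3, alpha_5} form a chain of 4 nodes with a double edge at one end; the terminal node there is the unique long simple root (C_4). A semisimple Lie algebra decomposes uniquely as the direct sum of simple ideals, one per connected component of its Dynkin diagram, so g ≅ B_6 ⊕ C_4 (dimension 78 + 36 = 114).

B_6 + C_4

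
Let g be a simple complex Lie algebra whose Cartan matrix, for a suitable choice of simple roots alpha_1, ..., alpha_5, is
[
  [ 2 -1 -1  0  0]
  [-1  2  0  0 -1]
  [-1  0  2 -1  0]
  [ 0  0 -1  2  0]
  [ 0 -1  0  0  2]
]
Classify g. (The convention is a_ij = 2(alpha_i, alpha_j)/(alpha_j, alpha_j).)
The matrix has rank 5 with 2's on the diagonal. Reading the off-diagonal entries as Dynkin edges (a single edge where a_ij = a_ji = -1; a double or triple edge where a_ij * a_ji = 2 or 3), the diagram is a chain of 5 nodes with single edges (A_5). One simple-root ordering that puts it in standard form is (alpha_4, alpha_3, alpha_1, alpha_2, alpha_5). So the algebra is type A_5, i.e. sl(6).

A_5 (sl(6))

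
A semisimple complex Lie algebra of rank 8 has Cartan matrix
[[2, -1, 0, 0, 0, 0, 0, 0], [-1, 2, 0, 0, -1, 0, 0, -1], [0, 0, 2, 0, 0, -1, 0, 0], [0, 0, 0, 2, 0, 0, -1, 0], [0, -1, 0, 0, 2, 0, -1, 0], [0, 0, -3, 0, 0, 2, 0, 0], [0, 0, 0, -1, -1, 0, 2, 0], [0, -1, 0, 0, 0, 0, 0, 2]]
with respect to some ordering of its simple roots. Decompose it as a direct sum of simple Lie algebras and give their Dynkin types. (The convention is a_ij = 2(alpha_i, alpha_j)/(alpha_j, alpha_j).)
The diagram associated to this matrix has two connected components: the simple roots {alpha_1, alpha_2, alpha_4, alpha_5, alpha_7, alpha_8} form a chain of 4 nodes with a fork of two nodes at one end (D_6), and {alpha_3, alpha_6} form two nodes joined by a triple edge (G_2). A semisimple Lie algebra decomposes uniquely as the direct sum of simple ideals, one per connected component of its Dynkin diagram, so g ≅ D_6 ⊕ G_2 (dimension 66 + 14 = 80).

D_6 ⊕ G_2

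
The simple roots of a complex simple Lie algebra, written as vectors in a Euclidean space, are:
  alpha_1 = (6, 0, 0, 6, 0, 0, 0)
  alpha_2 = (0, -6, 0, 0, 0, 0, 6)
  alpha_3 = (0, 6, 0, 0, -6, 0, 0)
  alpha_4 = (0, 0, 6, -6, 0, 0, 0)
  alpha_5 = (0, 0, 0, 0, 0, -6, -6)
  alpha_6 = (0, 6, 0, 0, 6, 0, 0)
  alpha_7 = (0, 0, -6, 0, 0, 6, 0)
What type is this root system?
D7

Compute the Cartan integers a_ij = 2(alpha_i, alpha_j)/(alpha_j, alpha_j); the resulting 7x7 Cartan matrix is
[[2, 0, 0, -1, 0, 0, 0], [0, 2, -1, 0, -1, -1, 0], [0, -1, 2, 0, 0, 0, 0], [-1, 0, 0, 2, 0, 0, -1], [0, -1, 0, 0, 2, 0, -1], [0, -1, 0, 0, 0, 2, 0], [0, 0, 0, -1, -1, 0, 2]].
All simple roots have the same length, so the diagram is simply laced. The associated Dynkin diagram is a chain of 5 nodes with a fork of two nodes at one end (D_7), so the type is D_7 (the algebra so(14)).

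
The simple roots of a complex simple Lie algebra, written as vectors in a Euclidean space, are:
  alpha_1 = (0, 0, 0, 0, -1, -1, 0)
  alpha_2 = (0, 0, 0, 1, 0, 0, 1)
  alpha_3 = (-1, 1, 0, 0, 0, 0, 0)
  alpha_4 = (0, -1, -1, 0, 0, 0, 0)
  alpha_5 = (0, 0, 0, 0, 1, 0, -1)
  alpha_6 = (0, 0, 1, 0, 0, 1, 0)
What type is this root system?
Compute the Cartan integers a_ij = 2(alpha_i, alpha_j)/(alpha_j, alpha_j); the resulting 6x6 Cartan matrix is
[[2, 0, 0, 0, -1, -1], [0, 2, 0, 0, -1, 0], [0, 0, 2, -1, 0, 0], [0, 0, -1, 2, 0, -1], [-1, -1, 0, 0, 2, 0], [-1, 0, 0, -1, 0, 2]].
All simple roots have the same length, so the diagram is simply laced. The associated Dynkin diagram is a chain of 6 nodes with single edges (A_6), so the type is A_6 (the algebra sl(7)).

A6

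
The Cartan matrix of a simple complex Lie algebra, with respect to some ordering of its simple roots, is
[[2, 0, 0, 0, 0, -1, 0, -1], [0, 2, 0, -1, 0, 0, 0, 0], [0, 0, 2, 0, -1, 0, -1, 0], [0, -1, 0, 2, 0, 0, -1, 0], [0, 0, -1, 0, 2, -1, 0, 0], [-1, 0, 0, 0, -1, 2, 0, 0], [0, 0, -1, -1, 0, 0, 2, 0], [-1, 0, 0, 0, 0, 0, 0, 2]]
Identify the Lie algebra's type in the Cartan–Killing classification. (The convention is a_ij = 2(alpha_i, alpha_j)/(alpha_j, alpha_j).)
type A_8

The matrix has rank 8 with 2's on the diagonal. Reading the off-diagonal entries as Dynkin edges (a single edge where a_ij = a_ji = -1; a double or triple edge where a_ij * a_ji = 2 or 3), the diagram is a chain of 8 nodes with single edges (A_8). One simple-root ordering that puts it in standard form is (alpha_8, alpha_1, alpha_6, alpha_5, alpha_3, alpha_7, alpha_4, alpha_2). So the algebra is type A_8, i.e. sl(9).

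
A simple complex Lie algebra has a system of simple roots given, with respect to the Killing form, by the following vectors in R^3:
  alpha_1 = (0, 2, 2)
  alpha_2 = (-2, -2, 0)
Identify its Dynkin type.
A_2

Compute the Cartan integers a_ij = 2(alpha_i, alpha_j)/(alpha_j, alpha_j); the resulting 2x2 Cartan matrix is
[[2, -1], [-1, 2]].
All simple roots have the same length, so the diagram is simply laced. The associated Dynkin diagram is a chain of 2 nodes with single edges (A_2), so the type is A_2 (the algebra sl(3)).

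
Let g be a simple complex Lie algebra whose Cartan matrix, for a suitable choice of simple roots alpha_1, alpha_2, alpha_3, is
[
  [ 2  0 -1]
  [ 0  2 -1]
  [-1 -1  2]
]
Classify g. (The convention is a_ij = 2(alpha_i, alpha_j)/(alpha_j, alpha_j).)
The matrix has rank 3 with 2's on the diagonal. Reading the off-diagonal entries as Dynkin edges (a single edge where a_ij = a_ji = -1; a double or triple edge where a_ij * a_ji = 2 or 3), the diagram is a chain of 3 nodes with single edges (A_3). One simple-root ordering that puts it in standard form is (alpha_2, alpha_3, alpha_1). So the algebra is type A_3, i.e. sl(4).

A_3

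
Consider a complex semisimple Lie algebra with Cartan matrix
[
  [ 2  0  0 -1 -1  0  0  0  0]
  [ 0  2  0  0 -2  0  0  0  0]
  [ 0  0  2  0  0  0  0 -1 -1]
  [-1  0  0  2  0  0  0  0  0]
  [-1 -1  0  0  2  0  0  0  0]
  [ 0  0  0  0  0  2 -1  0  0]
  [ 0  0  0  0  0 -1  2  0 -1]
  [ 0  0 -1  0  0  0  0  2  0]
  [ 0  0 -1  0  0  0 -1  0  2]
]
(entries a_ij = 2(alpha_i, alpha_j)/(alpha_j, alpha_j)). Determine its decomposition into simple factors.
The diagram associated to this matrix has two connected components: the simple roots {alpha_3, alpha_6, alpha_7, alpha_8, alpha_9} form a chain of 5 nodes with single edges (A_5), and {alpha_1, alpha_2, alpha_4, alpha_5} form a chain of 4 nodes with a double edge at one end; the terminal node there is the unique long simple root (C_4). A semisimple Lie algebra decomposes uniquely as the direct sum of simple ideals, one per connected component of its Dynkin diagram, so g ≅ A_5 ⊕ C_4 (dimension 35 + 36 = 71).

A5 ⊕ C4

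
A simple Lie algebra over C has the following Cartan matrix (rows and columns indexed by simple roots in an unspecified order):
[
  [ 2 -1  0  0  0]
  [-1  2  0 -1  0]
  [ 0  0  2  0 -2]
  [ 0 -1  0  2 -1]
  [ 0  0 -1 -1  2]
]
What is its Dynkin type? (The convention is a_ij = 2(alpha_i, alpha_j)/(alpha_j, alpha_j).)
C_5 (sp(10))

The matrix has rank 5 with 2's on the diagonal. Reading the off-diagonal entries as Dynkin edges (a single edge where a_ij = a_ji = -1; a double or triple edge where a_ij * a_ji = 2 or 3), the diagram is a chain of 5 nodes with a double edge at one end; the terminal node there is the unique long simple root (C_5). One simple-root ordering that puts it in standard form is (alpha_1, alpha_2, alpha_4, alpha_5, alpha_3). So the algebra is type C_5, i.e. sp(10).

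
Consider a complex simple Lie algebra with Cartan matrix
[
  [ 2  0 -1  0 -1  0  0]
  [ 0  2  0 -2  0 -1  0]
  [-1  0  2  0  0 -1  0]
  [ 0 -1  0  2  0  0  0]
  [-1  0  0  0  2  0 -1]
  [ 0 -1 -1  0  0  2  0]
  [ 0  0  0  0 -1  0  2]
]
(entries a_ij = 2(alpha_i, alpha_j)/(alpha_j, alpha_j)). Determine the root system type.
type B_7

The matrix has rank 7 with 2's on the diagonal. Reading the off-diagonal entries as Dynkin edges (a single edge where a_ij = a_ji = -1; a double or triple edge where a_ij * a_ji = 2 or 3), the diagram is a chain of 7 nodes with a double edge at one end; the terminal node there is the unique short simple root (B_7). One simple-root ordering that puts it in standard form is (alpha_7, alpha_5, alpha_1, alpha_3, alpha_6, alpha_2, alpha_4). So the algebra is type B_7, i.e. so(15).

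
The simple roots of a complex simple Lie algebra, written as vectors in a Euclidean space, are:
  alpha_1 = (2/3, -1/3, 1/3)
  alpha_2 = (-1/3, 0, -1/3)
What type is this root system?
G_2

Compute the Cartan integers a_ij = 2(alpha_i, alpha_j)/(alpha_j, alpha_j); the resulting 2x2 Cartan matrix is
[[2, -3], [-1, 2]].
The roots have two lengths (squared-length ratio 3:1); the short ones are alpha_{2}. The associated Dynkin diagram is two nodes joined by a triple edge (G_2), so the type is G_2.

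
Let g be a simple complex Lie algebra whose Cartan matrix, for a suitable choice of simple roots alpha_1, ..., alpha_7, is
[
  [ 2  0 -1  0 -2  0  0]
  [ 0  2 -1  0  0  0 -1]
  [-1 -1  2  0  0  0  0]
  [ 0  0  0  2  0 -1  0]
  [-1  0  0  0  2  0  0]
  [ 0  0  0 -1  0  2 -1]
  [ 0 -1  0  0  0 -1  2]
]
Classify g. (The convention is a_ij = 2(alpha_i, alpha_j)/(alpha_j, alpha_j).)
B_7 (so(15))

The matrix has rank 7 with 2's on the diagonal. Reading the off-diagonal entries as Dynkin edges (a single edge where a_ij = a_ji = -1; a double or triple edge where a_ij * a_ji = 2 or 3), the diagram is a chain of 7 nodes with a double edge at one end; the terminal node there is the unique short simple root (B_7). One simple-root ordering that puts it in standard form is (alpha_4, alpha_6, alpha_7, alpha_2, alpha_3, alpha_1, alpha_5). So the algebra is type B_7, i.e. so(15).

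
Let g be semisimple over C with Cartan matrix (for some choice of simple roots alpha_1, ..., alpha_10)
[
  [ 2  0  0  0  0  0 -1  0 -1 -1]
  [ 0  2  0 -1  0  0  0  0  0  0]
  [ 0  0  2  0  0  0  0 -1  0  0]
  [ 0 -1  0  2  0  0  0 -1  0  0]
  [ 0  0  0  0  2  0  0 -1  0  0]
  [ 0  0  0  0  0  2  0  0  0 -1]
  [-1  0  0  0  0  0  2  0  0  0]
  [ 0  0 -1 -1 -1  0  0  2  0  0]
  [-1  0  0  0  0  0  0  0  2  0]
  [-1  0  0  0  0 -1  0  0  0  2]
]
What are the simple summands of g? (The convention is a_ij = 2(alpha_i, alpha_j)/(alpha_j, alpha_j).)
The diagram associated to this matrix has two connected components: the simple roots {alpha_2, alpha_3, alpha_4, alpha_5, alpha_8} form a chain of 3 nodes with a fork of two nodes at one end (D_5), and {alpha_1, alpha_6, alpha_7, alpha_9, alpha_10} form a chain of 3 nodes with a fork of two nodes at one end (D_5). A semisimple Lie algebra decomposes uniquely as the direct sum of simple ideals, one per connected component of its Dynkin diagram, so g ≅ D_5 ⊕ D_5 (dimension 45 + 45 = 90).

D5 + D5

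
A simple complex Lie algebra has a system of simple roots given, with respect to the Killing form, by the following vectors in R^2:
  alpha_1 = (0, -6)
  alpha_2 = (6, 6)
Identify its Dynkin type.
B_2 (so(5))

Compute the Cartan integers a_ij = 2(alpha_i, alpha_j)/(alpha_j, alpha_j); the resulting 2x2 Cartan matrix is
[[2, -1], [-2, 2]].
The roots have two lengths (squared-length ratio 2:1); the short ones are alpha_{1}. The associated Dynkin diagram is a chain of 2 nodes with a double edge at one end; the terminal node there is the unique short simple root (B_2), so the type is B_2 (the algebra so(5)).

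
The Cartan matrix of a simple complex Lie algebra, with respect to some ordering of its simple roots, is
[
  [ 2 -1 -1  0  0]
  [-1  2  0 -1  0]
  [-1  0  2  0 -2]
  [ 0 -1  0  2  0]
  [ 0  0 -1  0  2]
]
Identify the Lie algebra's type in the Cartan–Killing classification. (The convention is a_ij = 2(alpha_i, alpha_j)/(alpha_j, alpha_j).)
B_5

The matrix has rank 5 with 2's on the diagonal. Reading the off-diagonal entries as Dynkin edges (a single edge where a_ij = a_ji = -1; a double or triple edge where a_ij * a_ji = 2 or 3), the diagram is a chain of 5 nodes with a double edge at one end; the terminal node there is the unique short simple root (B_5). One simple-root ordering that puts it in standard form is (alpha_4, alpha_2, alpha_1, alpha_3, alpha_5). So the algebra is type B_5, i.e. so(11).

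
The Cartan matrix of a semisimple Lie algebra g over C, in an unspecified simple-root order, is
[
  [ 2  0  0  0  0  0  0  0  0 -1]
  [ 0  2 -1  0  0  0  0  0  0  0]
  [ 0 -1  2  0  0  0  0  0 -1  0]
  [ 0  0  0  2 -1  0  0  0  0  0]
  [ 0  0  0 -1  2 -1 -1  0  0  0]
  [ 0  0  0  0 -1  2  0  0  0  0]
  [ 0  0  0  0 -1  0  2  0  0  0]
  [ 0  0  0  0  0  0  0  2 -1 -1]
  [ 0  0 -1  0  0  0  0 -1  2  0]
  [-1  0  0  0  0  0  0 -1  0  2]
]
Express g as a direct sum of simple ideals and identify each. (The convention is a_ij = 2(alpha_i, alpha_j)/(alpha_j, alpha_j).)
The diagram associated to this matrix has two connected components: the simple roots {alpha_1, alpha_2, alpha_3, alpha_8, alpha_9, alpha_10} form a chain of 6 nodes with single edges (A_6), and {alpha_4, alpha_5, alpha_6, alpha_7} form a chain of 2 nodes with a fork of two nodes at one end (D_4). A semisimple Lie algebra decomposes uniquely as the direct sum of simple ideals, one per connected component of its Dynkin diagram, so g ≅ A_6 ⊕ D_4 (dimension 48 + 28 = 76).

A6 + D4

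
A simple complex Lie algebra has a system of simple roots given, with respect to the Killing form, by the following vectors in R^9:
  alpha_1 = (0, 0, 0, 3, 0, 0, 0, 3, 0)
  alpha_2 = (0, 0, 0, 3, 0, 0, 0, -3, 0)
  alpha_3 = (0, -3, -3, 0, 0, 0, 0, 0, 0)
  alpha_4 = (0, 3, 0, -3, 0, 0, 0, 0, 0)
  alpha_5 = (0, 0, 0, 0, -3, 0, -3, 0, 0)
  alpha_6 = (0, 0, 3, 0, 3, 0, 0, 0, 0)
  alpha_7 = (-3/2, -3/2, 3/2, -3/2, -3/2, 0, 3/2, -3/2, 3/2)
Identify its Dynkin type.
E7

Compute the Cartan integers a_ij = 2(alpha_i, alpha_j)/(alpha_j, alpha_j); the resulting 7x7 Cartan matrix is
[[2, 0, 0, -1, 0, 0, -1], [0, 2, 0, -1, 0, 0, 0], [0, 0, 2, -1, 0, -1, 0], [-1, -1, -1, 2, 0, 0, 0], [0, 0, 0, 0, 2, -1, 0], [0, 0, -1, 0, -1, 2, 0], [-1, 0, 0, 0, 0, 0, 2]].
All simple roots have the same length, so the diagram is simply laced. The associated Dynkin diagram is a chain of 6 nodes with one extra node attached to the third node from one end (E_7), so the type is E_7.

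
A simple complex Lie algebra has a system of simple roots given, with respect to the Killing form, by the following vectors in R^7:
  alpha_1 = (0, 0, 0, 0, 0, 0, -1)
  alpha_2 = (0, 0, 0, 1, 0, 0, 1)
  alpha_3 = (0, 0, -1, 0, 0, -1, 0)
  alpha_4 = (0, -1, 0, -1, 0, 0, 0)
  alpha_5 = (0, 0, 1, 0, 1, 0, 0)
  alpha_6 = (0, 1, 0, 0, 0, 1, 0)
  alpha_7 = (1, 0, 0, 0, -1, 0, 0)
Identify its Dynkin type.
Compute the Cartan integers a_ij = 2(alpha_i, alpha_j)/(alpha_j, alpha_j); the resulting 7x7 Cartan matrix is
[[2, -1, 0, 0, 0, 0, 0], [-2, 2, 0, -1, 0, 0, 0], [0, 0, 2, 0, -1, -1, 0], [0, -1, 0, 2, 0, -1, 0], [0, 0, -1, 0, 2, 0, -1], [0, 0, -1, -1, 0, 2, 0], [0, 0, 0, 0, -1, 0, 2]].
The roots have two lengths (squared-length ratio 2:1); the short ones are alpha_{1}. The associated Dynkin diagram is a chain of 7 nodes with a double edge at one end; the terminal node there is the unique short simple root (B_7), so the type is B_7 (the algebra so(15)).

B7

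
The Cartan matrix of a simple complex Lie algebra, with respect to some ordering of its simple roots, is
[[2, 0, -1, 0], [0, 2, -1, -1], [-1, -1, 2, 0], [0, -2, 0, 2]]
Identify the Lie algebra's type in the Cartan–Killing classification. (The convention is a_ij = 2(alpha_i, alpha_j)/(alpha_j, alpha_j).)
The matrix has rank 4 with 2's on the diagonal. Reading the off-diagonal entries as Dynkin edges (a single edge where a_ij = a_ji = -1; a double or triple edge where a_ij * a_ji = 2 or 3), the diagram is a chain of 4 nodes with a double edge at one end; the terminal node there is the unique long simple root (C_4). One simple-root ordering that puts it in standard form is (alpha_1, alpha_3, alpha_2, alpha_4). So the algebra is type C_4, i.e. sp(8).

C_4 (sp(8))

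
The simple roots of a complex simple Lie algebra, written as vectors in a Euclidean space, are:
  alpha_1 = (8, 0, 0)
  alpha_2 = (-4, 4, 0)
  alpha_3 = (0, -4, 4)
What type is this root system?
Compute the Cartan integers a_ij = 2(alpha_i, alpha_j)/(alpha_j, alpha_j); the resulting 3x3 Cartan matrix is
[[2, -2, 0], [-1, 2, -1], [0, -1, 2]].
The roots have two lengths (squared-length ratio 2:1); the short ones are alpha_{2,3}. The associated Dynkin diagram is a chain of 3 nodes with a double edge at one end; the terminal node there is the unique long simple root (C_3), so the type is C_3 (the algebra sp(6)).

C3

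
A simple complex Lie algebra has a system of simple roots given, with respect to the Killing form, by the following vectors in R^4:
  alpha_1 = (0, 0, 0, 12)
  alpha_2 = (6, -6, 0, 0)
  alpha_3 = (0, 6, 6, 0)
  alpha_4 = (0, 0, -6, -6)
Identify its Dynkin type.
Compute the Cartan integers a_ij = 2(alpha_i, alpha_j)/(alpha_j, alpha_j); the resulting 4x4 Cartan matrix is
[[2, 0, 0, -2], [0, 2, -1, 0], [0, -1, 2, -1], [-1, 0, -1, 2]].
The roots have two lengths (squared-length ratio 2:1); the short ones are alpha_{2,3,4}. The associated Dynkin diagram is a chain of 4 nodes with a double edge at one end; the terminal node there is the unique long simple root (C_4), so the type is C_4 (the algebra sp(8)).

C_4 (sp(8))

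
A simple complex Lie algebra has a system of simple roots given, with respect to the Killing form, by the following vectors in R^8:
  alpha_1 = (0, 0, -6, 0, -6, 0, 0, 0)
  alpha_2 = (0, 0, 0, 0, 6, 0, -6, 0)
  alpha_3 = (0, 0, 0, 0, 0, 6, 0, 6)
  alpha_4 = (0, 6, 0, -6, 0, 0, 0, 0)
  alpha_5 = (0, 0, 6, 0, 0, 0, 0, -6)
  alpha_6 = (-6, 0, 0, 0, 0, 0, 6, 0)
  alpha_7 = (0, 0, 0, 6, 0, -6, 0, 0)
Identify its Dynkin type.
A_7 (sl(8))

Compute the Cartan integers a_ij = 2(alpha_i, alpha_j)/(alpha_j, alpha_j); the resulting 7x7 Cartan matrix is
[[2, -1, 0, 0, -1, 0, 0], [-1, 2, 0, 0, 0, -1, 0], [0, 0, 2, 0, -1, 0, -1], [0, 0, 0, 2, 0, 0, -1], [-1, 0, -1, 0, 2, 0, 0], [0, -1, 0, 0, 0, 2, 0], [0, 0, -1, -1, 0, 0, 2]].
All simple roots have the same length, so the diagram is simply laced. The associated Dynkin diagram is a chain of 7 nodes with single edges (A_7), so the type is A_7 (the algebra sl(8)).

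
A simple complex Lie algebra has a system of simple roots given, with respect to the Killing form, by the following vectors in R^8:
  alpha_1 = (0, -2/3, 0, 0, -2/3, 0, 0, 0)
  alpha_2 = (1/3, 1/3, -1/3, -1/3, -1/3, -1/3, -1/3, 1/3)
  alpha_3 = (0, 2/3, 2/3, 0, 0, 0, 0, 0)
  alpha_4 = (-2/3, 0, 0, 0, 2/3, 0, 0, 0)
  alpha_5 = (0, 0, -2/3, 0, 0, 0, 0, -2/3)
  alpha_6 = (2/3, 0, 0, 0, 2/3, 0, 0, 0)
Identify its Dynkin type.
type E_6

Compute the Cartan integers a_ij = 2(alpha_i, alpha_j)/(alpha_j, alpha_j); the resulting 6x6 Cartan matrix is
[[2, 0, -1, -1, 0, -1], [0, 2, 0, -1, 0, 0], [-1, 0, 2, 0, -1, 0], [-1, -1, 0, 2, 0, 0], [0, 0, -1, 0, 2, 0], [-1, 0, 0, 0, 0, 2]].
All simple roots have the same length, so the diagram is simply laced. The associated Dynkin diagram is a chain of 5 nodes with one extra node attached to the third node from one end (E_6), so the type is E_6.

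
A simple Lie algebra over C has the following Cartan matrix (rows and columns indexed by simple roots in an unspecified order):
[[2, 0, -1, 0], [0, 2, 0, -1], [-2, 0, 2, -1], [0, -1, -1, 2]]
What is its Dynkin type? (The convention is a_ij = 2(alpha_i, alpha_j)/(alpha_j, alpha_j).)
type B_4

The matrix has rank 4 with 2's on the diagonal. Reading the off-diagonal entries as Dynkin edges (a single edge where a_ij = a_ji = -1; a double or triple edge where a_ij * a_ji = 2 or 3), the diagram is a chain of 4 nodes with a double edge at one end; the terminal node there is the unique short simple root (B_4). One simple-root ordering that puts it in standard form is (alpha_2, alpha_4, alpha_3, alpha_1). So the algebra is type B_4, i.e. so(9).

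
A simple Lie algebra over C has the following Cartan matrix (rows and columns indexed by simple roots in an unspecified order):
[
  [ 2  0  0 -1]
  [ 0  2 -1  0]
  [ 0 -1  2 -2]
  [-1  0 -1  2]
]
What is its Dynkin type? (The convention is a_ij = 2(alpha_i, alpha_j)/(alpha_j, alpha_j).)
F_4

The matrix has rank 4 with 2's on the diagonal. Reading the off-diagonal entries as Dynkin edges (a single edge where a_ij = a_ji = -1; a double or triple edge where a_ij * a_ji = 2 or 3), the diagram is a chain of 4 nodes with a double edge between the middle two (F_4). One simple-root ordering that puts it in standard form is (alpha_2, alpha_3, alpha_4, alpha_1). So the algebra is type F_4.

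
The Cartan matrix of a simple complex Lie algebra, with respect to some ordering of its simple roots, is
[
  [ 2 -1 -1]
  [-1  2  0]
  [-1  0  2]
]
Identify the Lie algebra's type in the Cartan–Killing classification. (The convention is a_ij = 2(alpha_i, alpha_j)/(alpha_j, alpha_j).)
A_3 (sl(4))

The matrix has rank 3 with 2's on the diagonal. Reading the off-diagonal entries as Dynkin edges (a single edge where a_ij = a_ji = -1; a double or triple edge where a_ij * a_ji = 2 or 3), the diagram is a chain of 3 nodes with single edges (A_3). One simple-root ordering that puts it in standard form is (alpha_2, alpha_1, alpha_3). So the algebra is type A_3, i.e. sl(4).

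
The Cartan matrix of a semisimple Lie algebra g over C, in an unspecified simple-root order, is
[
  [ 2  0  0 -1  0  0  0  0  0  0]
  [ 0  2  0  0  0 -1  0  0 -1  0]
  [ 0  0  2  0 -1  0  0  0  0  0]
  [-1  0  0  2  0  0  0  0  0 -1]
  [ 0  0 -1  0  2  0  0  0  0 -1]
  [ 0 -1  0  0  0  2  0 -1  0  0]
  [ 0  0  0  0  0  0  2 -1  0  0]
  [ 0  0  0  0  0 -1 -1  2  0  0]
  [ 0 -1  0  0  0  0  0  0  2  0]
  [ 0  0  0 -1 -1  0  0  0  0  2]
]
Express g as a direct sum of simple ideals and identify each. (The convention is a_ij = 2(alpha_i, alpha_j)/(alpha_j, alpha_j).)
type A_5 ⊕ type A_5

The diagram associated to this matrix has two connected components: the simple roots {alpha_2, alpha_6, alpha_7, alpha_8, alpha_9} form a chain of 5 nodes with single edges (A_5), and {alpha_1, alpha_3, alpha_4, alpha_5, alpha_10} form a chain of 5 nodes with single edges (A_5). A semisimple Lie algebra decomposes uniquely as the direct sum of simple ideals, one per connected component of its Dynkin diagram, so g ≅ A_5 ⊕ A_5 (dimension 35 + 35 = 70).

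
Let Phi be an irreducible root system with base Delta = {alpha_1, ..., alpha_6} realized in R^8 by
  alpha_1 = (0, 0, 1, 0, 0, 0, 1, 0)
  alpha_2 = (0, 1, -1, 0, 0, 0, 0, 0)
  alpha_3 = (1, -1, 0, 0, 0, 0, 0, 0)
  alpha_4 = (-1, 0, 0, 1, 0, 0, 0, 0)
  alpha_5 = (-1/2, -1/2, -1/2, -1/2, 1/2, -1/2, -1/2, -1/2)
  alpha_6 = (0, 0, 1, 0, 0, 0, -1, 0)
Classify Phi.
type E_6

Compute the Cartan integers a_ij = 2(alpha_i, alpha_j)/(alpha_j, alpha_j); the resulting 6x6 Cartan matrix is
[[2, -1, 0, 0, -1, 0], [-1, 2, -1, 0, 0, -1], [0, -1, 2, -1, 0, 0], [0, 0, -1, 2, 0, 0], [-1, 0, 0, 0, 2, 0], [0, -1, 0, 0, 0, 2]].
All simple roots have the same length, so the diagram is simply laced. The associated Dynkin diagram is a chain of 5 nodes with one extra node attached to the third node from one end (E_6), so the type is E_6.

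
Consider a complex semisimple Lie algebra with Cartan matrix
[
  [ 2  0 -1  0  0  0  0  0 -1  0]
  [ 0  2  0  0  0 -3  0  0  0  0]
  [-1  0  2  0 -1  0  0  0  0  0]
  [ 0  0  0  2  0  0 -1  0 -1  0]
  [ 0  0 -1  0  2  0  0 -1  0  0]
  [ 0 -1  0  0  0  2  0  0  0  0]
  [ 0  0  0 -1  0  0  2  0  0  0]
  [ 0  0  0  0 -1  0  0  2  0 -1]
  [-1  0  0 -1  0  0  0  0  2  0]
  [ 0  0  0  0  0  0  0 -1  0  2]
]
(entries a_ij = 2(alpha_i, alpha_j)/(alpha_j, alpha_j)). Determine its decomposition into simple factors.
A8 ⊕ G2

The diagram associated to this matrix has two connected components: the simple roots {alpha_1, alpha_3, alpha_4, alpha_5, alpha_7, alpha_8, alpha_9, alpha_10} form a chain of 8 nodes with single edges (A_8), and {alpha_2, alpha_6} form two nodes joined by a triple edge (G_2). A semisimple Lie algebra decomposes uniquely as the direct sum of simple ideals, one per connected component of its Dynkin diagram, so g ≅ A_8 ⊕ G_2 (dimension 80 + 14 = 94).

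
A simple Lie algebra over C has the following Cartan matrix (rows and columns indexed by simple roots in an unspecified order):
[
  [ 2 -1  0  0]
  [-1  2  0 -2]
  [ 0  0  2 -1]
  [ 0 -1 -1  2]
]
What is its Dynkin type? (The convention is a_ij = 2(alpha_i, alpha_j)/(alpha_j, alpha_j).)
F_4

The matrix has rank 4 with 2's on the diagonal. Reading the off-diagonal entries as Dynkin edges (a single edge where a_ij = a_ji = -1; a double or triple edge where a_ij * a_ji = 2 or 3), the diagram is a chain of 4 nodes with a double edge between the middle two (F_4). One simple-root ordering that puts it in standard form is (alpha_1, alpha_2, alpha_4, alpha_3). So the algebra is type F_4.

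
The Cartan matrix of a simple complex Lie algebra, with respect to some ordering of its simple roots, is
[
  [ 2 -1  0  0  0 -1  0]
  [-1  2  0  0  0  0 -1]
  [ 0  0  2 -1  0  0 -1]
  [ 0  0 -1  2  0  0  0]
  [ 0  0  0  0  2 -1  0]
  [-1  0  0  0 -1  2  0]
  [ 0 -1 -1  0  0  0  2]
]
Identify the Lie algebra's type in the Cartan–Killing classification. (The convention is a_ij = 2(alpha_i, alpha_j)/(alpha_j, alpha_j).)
A7

The matrix has rank 7 with 2's on the diagonal. Reading the off-diagonal entries as Dynkin edges (a single edge where a_ij = a_ji = -1; a double or triple edge where a_ij * a_ji = 2 or 3), the diagram is a chain of 7 nodes with single edges (A_7). One simple-root ordering that puts it in standard form is (alpha_4, alpha_3, alpha_7, alpha_2, alpha_1, alpha_6, alpha_5). So the algebra is type A_7, i.e. sl(8).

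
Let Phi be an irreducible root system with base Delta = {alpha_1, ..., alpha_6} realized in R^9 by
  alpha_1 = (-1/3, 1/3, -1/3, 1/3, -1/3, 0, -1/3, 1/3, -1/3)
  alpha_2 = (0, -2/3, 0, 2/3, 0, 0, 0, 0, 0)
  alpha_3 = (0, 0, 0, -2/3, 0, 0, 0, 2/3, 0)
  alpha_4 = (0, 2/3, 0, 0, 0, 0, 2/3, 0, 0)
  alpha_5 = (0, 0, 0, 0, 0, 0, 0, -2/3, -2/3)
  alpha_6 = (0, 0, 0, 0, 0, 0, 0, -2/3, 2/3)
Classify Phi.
Compute the Cartan integers a_ij = 2(alpha_i, alpha_j)/(alpha_j, alpha_j); the resulting 6x6 Cartan matrix is
[[2, 0, 0, 0, 0, -1], [0, 2, -1, -1, 0, 0], [0, -1, 2, 0, -1, -1], [0, -1, 0, 2, 0, 0], [0, 0, -1, 0, 2, 0], [-1, 0, -1, 0, 0, 2]].
All simple roots have the same length, so the diagram is simply laced. The associated Dynkin diagram is a chain of 5 nodes with one extra node attached to the third node from one end (E_6), so the type is E_6.

E_6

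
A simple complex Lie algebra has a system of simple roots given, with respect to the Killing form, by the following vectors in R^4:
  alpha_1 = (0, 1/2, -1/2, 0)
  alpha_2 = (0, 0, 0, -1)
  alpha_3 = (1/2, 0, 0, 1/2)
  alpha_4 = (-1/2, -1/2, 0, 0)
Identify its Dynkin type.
C_4 (sp(8))

Compute the Cartan integers a_ij = 2(alpha_i, alpha_j)/(alpha_j, alpha_j); the resulting 4x4 Cartan matrix is
[[2, 0, 0, -1], [0, 2, -2, 0], [0, -1, 2, -1], [-1, 0, -1, 2]].
The roots have two lengths (squared-length ratio 2:1); the short ones are alpha_{1,3,4}. The associated Dynkin diagram is a chain of 4 nodes with a double edge at one end; the terminal node there is the unique long simple root (C_4), so the type is C_4 (the algebra sp(8)).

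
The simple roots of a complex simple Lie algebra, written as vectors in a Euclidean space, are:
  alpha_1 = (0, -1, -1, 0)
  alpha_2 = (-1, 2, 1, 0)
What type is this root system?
Compute the Cartan integers a_ij = 2(alpha_i, alpha_j)/(alpha_j, alpha_j); the resulting 2x2 Cartan matrix is
[[2, -1], [-3, 2]].
The roots have two lengths (squared-length ratio 3:1); the short ones are alpha_{1}. The associated Dynkin diagram is two nodes joined by a triple edge (G_2), so the type is G_2.

type G_2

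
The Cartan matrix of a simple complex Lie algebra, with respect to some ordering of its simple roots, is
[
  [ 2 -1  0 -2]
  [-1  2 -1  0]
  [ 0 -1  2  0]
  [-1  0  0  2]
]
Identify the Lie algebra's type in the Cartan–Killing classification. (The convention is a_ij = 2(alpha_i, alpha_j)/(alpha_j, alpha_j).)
B_4

The matrix has rank 4 with 2's on the diagonal. Reading the off-diagonal entries as Dynkin edges (a single edge where a_ij = a_ji = -1; a double or triple edge where a_ij * a_ji = 2 or 3), the diagram is a chain of 4 nodes with a double edge at one end; the terminal node there is the unique short simple root (B_4). One simple-root ordering that puts it in standard form is (alpha_3, alpha_2, alpha_1, alpha_4). So the algebra is type B_4, i.e. so(9).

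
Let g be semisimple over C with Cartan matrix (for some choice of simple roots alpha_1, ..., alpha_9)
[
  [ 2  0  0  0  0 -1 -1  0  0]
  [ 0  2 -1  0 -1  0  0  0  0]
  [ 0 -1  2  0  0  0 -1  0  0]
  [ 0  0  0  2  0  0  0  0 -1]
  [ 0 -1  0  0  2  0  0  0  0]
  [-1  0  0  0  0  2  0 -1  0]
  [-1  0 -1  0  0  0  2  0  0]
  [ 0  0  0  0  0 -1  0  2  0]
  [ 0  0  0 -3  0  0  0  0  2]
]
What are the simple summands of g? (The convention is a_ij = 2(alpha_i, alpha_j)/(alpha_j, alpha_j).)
The diagram associated to this matrix has two connected components: the simple roots {alpha_1, alpha_2, alpha_3, alpha_5, alpha_6, alpha_7, alpha_8} form a chain of 7 nodes with single edges (A_7), and {alpha_4, alpha_9} form two nodes joined by a triple edge (G_2). A semisimple Lie algebra decomposes uniquely as the direct sum of simple ideals, one per connected component of its Dynkin diagram, so g ≅ A_7 ⊕ G_2 (dimension 63 + 14 = 77).

A_7 (sl(8)) + G_2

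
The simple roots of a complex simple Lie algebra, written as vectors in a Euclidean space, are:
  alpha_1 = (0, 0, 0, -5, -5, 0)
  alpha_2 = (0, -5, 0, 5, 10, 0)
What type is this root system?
G_2

Compute the Cartan integers a_ij = 2(alpha_i, alpha_j)/(alpha_j, alpha_j); the resulting 2x2 Cartan matrix is
[[2, -1], [-3, 2]].
The roots have two lengths (squared-length ratio 3:1); the short ones are alpha_{1}. The associated Dynkin diagram is two nodes joined by a triple edge (G_2), so the type is G_2.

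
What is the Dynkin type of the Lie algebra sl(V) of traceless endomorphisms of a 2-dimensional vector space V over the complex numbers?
A_1 (sl(2))

This is sl(2), which has dimension 2^2 - 1 = 3 and rank 2 - 1 = 1 (a Cartan subalgebra is the diagonal traceless matrices). In the classification of classical Lie algebras, the special linear algebra sl(n+1) has type A_n; here n = 1, so the Dynkin diagram is a chain of 1 nodes with single edges (A_1). Hence the type is A_1.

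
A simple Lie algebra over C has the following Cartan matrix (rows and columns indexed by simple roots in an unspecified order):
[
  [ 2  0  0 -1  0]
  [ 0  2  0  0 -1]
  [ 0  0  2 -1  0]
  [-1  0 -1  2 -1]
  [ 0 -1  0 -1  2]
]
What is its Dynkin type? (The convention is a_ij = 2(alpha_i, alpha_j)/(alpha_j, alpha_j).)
D_5

The matrix has rank 5 with 2's on the diagonal. Reading the off-diagonal entries as Dynkin edges (a single edge where a_ij = a_ji = -1; a double or triple edge where a_ij * a_ji = 2 or 3), the diagram is a chain of 3 nodes with a fork of two nodes at one end (D_5). One simple-root ordering that puts it in standard form is (alpha_2, alpha_5, alpha_4, alpha_3, alpha_1). So the algebra is type D_5, i.e. so(10).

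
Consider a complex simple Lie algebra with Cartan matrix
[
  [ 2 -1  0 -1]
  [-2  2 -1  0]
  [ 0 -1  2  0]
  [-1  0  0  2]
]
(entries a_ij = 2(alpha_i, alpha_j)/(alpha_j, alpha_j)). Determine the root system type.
type F_4

The matrix has rank 4 with 2's on the diagonal. Reading the off-diagonal entries as Dynkin edges (a single edge where a_ij = a_ji = -1; a double or triple edge where a_ij * a_ji = 2 or 3), the diagram is a chain of 4 nodes with a double edge between the middle two (F_4). One simple-root ordering that puts it in standard form is (alpha_3, alpha_2, alpha_1, alpha_4). So the algebra is type F_4.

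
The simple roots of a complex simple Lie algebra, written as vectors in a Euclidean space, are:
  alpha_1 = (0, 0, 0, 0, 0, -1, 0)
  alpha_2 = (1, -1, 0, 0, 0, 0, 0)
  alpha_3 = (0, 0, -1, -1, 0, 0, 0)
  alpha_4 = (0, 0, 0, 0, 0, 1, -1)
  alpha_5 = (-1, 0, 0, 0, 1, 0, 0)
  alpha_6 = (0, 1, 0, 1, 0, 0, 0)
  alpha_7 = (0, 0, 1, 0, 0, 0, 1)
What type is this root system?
Compute the Cartan integers a_ij = 2(alpha_i, alpha_j)/(alpha_j, alpha_j); the resulting 7x7 Cartan matrix is
[[2, 0, 0, -1, 0, 0, 0], [0, 2, 0, 0, -1, -1, 0], [0, 0, 2, 0, 0, -1, -1], [-2, 0, 0, 2, 0, 0, -1], [0, -1, 0, 0, 2, 0, 0], [0, -1, -1, 0, 0, 2, 0], [0, 0, -1, -1, 0, 0, 2]].
The roots have two lengths (squared-length ratio 2:1); the short ones are alpha_{1}. The associated Dynkin diagram is a chain of 7 nodes with a double edge at one end; the terminal node there is the unique short simple root (B_7), so the type is B_7 (the algebra so(15)).

B_7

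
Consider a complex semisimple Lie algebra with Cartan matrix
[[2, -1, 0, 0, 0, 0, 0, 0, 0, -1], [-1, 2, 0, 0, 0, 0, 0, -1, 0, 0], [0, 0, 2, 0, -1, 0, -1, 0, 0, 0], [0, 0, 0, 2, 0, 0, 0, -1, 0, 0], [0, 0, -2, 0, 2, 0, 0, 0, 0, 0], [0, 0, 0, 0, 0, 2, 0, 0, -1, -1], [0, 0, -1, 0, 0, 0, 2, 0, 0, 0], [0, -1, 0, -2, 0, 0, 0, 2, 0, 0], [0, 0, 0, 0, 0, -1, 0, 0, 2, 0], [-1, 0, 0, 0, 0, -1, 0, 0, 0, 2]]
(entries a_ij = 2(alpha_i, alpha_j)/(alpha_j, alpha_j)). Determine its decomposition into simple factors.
B_7 (so(15)) + C_3 (sp(6))

The diagram associated to this matrix has two connected components: the simple roots {alpha_1, alpha_2, alpha_4, alpha_6, alpha_8, alpha_9, alpha_10} form a chain of 7 nodes with a double edge at one end; the terminal node there is the unique short simple root (B_7), and {alpha_3, alpha_5, alpha_7} form a chain of 3 nodes with a double edge at one end; the terminal node there is the unique long simple root (C_3). A semisimple Lie algebra decomposes uniquely as the direct sum of simple ideals, one per connected component of its Dynkin diagram, so g ≅ B_7 ⊕ C_3 (dimension 105 + 21 = 126).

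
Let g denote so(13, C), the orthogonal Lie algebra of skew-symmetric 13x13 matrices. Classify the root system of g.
This is so(13) with 13 odd, which has dimension 13(13-1)/2 = 78 and rank (13-1)/2 = 6. In the classification of classical Lie algebras, the orthogonal algebra so(2n+1) in an odd number of variables has type B_n; here n = 6, so the Dynkin diagram is a chain of 6 nodes with a double edge at one end; the terminal node there is the unique short simple root (B_6). Hence the type is B_6.

B_6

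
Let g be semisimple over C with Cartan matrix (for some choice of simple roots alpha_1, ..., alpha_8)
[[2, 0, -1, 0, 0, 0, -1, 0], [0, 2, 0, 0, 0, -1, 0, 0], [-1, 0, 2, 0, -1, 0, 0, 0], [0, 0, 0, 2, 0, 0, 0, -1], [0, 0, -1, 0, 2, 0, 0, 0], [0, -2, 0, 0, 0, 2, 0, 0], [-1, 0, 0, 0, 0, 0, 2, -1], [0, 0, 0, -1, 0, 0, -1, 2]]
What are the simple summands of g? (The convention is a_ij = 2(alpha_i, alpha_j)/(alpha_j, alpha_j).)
A6 + B2

The diagram associated to this matrix has two connected components: the simple roots {alpha_1, alpha_3, alpha_4, alpha_5, alpha_7, alpha_8} form a chain of 6 nodes with single edges (A_6), and {alpha_2, alpha_6} form a chain of 2 nodes with a double edge at one end; the terminal node there is the unique short simple root (B_2). A semisimple Lie algebra decomposes uniquely as the direct sum of simple ideals, one per connected component of its Dynkin diagram, so g ≅ A_6 ⊕ B_2 (dimension 48 + 10 = 58).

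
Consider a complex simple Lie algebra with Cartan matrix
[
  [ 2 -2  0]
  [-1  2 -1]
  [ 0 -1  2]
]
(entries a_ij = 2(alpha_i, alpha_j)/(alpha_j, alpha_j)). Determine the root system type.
The matrix has rank 3 with 2's on the diagonal. Reading the off-diagonal entries as Dynkin edges (a single edge where a_ij = a_ji = -1; a double or triple edge where a_ij * a_ji = 2 or 3), the diagram is a chain of 3 nodes with a double edge at one end; the terminal node there is the unique long simple root (C_3). One simple-root ordering that puts it in standard form is (alpha_3, alpha_2, alpha_1). So the algebra is type C_3, i.e. sp(6).

C3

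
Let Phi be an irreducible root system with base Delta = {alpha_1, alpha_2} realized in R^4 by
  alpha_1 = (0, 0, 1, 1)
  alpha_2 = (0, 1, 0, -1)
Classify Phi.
Compute the Cartan integers a_ij = 2(alpha_i, alpha_j)/(alpha_j, alpha_j); the resulting 2x2 Cartan matrix is
[[2, -1], [-1, 2]].
All simple roots have the same length, so the diagram is simply laced. The associated Dynkin diagram is a chain of 2 nodes with single edges (A_2), so the type is A_2 (the algebra sl(3)).

A2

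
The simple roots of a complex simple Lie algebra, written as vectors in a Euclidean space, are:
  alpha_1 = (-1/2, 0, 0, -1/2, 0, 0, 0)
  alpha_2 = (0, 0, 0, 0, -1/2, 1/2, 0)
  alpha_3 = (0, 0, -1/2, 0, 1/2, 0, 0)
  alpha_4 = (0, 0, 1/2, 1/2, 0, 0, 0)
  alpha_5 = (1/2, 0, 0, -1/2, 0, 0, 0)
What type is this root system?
D_5 (so(10))

Compute the Cartan integers a_ij = 2(alpha_i, alpha_j)/(alpha_j, alpha_j); the resulting 5x5 Cartan matrix is
[[2, 0, 0, -1, 0], [0, 2, -1, 0, 0], [0, -1, 2, -1, 0], [-1, 0, -1, 2, -1], [0, 0, 0, -1, 2]].
All simple roots have the same length, so the diagram is simply laced. The associated Dynkin diagram is a chain of 3 nodes with a fork of two nodes at one end (D_5), so the type is D_5 (the algebra so(10)).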